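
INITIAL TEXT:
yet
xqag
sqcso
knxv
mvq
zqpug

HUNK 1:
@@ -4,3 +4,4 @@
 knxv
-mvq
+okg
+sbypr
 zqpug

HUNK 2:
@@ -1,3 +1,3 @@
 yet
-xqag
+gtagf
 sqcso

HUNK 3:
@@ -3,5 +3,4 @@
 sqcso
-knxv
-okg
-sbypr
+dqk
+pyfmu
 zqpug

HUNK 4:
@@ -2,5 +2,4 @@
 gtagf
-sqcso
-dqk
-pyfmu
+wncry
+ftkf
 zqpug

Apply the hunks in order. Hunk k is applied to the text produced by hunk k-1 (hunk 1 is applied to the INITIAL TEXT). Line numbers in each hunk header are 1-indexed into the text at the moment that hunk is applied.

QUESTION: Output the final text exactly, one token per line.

Answer: yet
gtagf
wncry
ftkf
zqpug

Derivation:
Hunk 1: at line 4 remove [mvq] add [okg,sbypr] -> 7 lines: yet xqag sqcso knxv okg sbypr zqpug
Hunk 2: at line 1 remove [xqag] add [gtagf] -> 7 lines: yet gtagf sqcso knxv okg sbypr zqpug
Hunk 3: at line 3 remove [knxv,okg,sbypr] add [dqk,pyfmu] -> 6 lines: yet gtagf sqcso dqk pyfmu zqpug
Hunk 4: at line 2 remove [sqcso,dqk,pyfmu] add [wncry,ftkf] -> 5 lines: yet gtagf wncry ftkf zqpug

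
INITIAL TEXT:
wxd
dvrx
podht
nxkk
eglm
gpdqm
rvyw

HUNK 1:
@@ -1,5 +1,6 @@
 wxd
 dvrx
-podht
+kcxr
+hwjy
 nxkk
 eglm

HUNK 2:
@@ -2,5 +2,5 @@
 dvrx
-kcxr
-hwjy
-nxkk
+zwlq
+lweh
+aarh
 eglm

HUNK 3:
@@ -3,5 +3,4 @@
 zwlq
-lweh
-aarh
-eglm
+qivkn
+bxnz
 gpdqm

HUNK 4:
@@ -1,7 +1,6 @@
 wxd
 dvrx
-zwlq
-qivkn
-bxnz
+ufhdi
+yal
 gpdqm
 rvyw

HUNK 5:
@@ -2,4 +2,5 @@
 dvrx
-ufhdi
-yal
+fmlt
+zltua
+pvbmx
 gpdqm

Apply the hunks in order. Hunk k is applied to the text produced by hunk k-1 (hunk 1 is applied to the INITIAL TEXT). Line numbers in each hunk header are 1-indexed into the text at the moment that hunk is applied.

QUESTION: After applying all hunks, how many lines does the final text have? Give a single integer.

Answer: 7

Derivation:
Hunk 1: at line 1 remove [podht] add [kcxr,hwjy] -> 8 lines: wxd dvrx kcxr hwjy nxkk eglm gpdqm rvyw
Hunk 2: at line 2 remove [kcxr,hwjy,nxkk] add [zwlq,lweh,aarh] -> 8 lines: wxd dvrx zwlq lweh aarh eglm gpdqm rvyw
Hunk 3: at line 3 remove [lweh,aarh,eglm] add [qivkn,bxnz] -> 7 lines: wxd dvrx zwlq qivkn bxnz gpdqm rvyw
Hunk 4: at line 1 remove [zwlq,qivkn,bxnz] add [ufhdi,yal] -> 6 lines: wxd dvrx ufhdi yal gpdqm rvyw
Hunk 5: at line 2 remove [ufhdi,yal] add [fmlt,zltua,pvbmx] -> 7 lines: wxd dvrx fmlt zltua pvbmx gpdqm rvyw
Final line count: 7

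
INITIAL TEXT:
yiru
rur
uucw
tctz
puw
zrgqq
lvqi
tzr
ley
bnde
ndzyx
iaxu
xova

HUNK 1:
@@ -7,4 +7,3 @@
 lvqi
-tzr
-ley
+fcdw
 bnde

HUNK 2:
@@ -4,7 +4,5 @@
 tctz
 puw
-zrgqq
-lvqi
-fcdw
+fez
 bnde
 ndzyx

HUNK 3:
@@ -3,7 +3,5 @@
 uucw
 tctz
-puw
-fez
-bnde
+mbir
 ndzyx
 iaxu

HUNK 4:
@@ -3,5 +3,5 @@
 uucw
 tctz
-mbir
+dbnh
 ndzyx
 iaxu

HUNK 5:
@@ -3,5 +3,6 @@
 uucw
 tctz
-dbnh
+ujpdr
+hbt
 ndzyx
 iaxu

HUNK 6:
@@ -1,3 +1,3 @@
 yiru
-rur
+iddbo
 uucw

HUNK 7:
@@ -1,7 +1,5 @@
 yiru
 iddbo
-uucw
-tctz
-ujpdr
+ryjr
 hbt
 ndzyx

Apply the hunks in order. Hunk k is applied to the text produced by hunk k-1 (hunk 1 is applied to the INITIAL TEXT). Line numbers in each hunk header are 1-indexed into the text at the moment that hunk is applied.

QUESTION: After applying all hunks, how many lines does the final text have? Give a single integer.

Hunk 1: at line 7 remove [tzr,ley] add [fcdw] -> 12 lines: yiru rur uucw tctz puw zrgqq lvqi fcdw bnde ndzyx iaxu xova
Hunk 2: at line 4 remove [zrgqq,lvqi,fcdw] add [fez] -> 10 lines: yiru rur uucw tctz puw fez bnde ndzyx iaxu xova
Hunk 3: at line 3 remove [puw,fez,bnde] add [mbir] -> 8 lines: yiru rur uucw tctz mbir ndzyx iaxu xova
Hunk 4: at line 3 remove [mbir] add [dbnh] -> 8 lines: yiru rur uucw tctz dbnh ndzyx iaxu xova
Hunk 5: at line 3 remove [dbnh] add [ujpdr,hbt] -> 9 lines: yiru rur uucw tctz ujpdr hbt ndzyx iaxu xova
Hunk 6: at line 1 remove [rur] add [iddbo] -> 9 lines: yiru iddbo uucw tctz ujpdr hbt ndzyx iaxu xova
Hunk 7: at line 1 remove [uucw,tctz,ujpdr] add [ryjr] -> 7 lines: yiru iddbo ryjr hbt ndzyx iaxu xova
Final line count: 7

Answer: 7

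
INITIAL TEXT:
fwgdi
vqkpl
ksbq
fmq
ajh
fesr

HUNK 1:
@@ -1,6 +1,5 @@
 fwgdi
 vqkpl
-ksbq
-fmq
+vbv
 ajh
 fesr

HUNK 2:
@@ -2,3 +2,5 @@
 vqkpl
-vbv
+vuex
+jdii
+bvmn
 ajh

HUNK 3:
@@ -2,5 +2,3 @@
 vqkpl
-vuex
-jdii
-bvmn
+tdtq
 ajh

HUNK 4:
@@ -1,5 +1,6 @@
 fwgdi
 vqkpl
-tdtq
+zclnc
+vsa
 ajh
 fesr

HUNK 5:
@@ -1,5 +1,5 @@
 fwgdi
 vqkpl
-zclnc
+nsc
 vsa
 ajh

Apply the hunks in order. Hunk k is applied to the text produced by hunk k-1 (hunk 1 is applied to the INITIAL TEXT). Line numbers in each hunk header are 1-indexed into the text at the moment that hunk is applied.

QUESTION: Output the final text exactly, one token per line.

Answer: fwgdi
vqkpl
nsc
vsa
ajh
fesr

Derivation:
Hunk 1: at line 1 remove [ksbq,fmq] add [vbv] -> 5 lines: fwgdi vqkpl vbv ajh fesr
Hunk 2: at line 2 remove [vbv] add [vuex,jdii,bvmn] -> 7 lines: fwgdi vqkpl vuex jdii bvmn ajh fesr
Hunk 3: at line 2 remove [vuex,jdii,bvmn] add [tdtq] -> 5 lines: fwgdi vqkpl tdtq ajh fesr
Hunk 4: at line 1 remove [tdtq] add [zclnc,vsa] -> 6 lines: fwgdi vqkpl zclnc vsa ajh fesr
Hunk 5: at line 1 remove [zclnc] add [nsc] -> 6 lines: fwgdi vqkpl nsc vsa ajh fesr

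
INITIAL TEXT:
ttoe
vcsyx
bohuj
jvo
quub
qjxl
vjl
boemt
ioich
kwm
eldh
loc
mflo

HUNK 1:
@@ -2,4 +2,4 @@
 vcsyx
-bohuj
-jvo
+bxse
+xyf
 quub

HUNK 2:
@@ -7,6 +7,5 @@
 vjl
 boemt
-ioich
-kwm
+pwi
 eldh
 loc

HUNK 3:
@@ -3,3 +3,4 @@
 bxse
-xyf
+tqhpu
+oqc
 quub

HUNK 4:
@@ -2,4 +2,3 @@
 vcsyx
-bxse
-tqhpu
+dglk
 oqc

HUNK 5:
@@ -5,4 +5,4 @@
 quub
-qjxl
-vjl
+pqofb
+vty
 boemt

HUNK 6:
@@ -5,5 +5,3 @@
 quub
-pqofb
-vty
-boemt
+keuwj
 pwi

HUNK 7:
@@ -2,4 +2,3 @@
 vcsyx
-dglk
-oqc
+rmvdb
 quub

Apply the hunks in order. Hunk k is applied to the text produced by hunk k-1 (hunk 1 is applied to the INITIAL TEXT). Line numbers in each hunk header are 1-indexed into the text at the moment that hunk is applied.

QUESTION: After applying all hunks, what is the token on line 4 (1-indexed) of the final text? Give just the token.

Hunk 1: at line 2 remove [bohuj,jvo] add [bxse,xyf] -> 13 lines: ttoe vcsyx bxse xyf quub qjxl vjl boemt ioich kwm eldh loc mflo
Hunk 2: at line 7 remove [ioich,kwm] add [pwi] -> 12 lines: ttoe vcsyx bxse xyf quub qjxl vjl boemt pwi eldh loc mflo
Hunk 3: at line 3 remove [xyf] add [tqhpu,oqc] -> 13 lines: ttoe vcsyx bxse tqhpu oqc quub qjxl vjl boemt pwi eldh loc mflo
Hunk 4: at line 2 remove [bxse,tqhpu] add [dglk] -> 12 lines: ttoe vcsyx dglk oqc quub qjxl vjl boemt pwi eldh loc mflo
Hunk 5: at line 5 remove [qjxl,vjl] add [pqofb,vty] -> 12 lines: ttoe vcsyx dglk oqc quub pqofb vty boemt pwi eldh loc mflo
Hunk 6: at line 5 remove [pqofb,vty,boemt] add [keuwj] -> 10 lines: ttoe vcsyx dglk oqc quub keuwj pwi eldh loc mflo
Hunk 7: at line 2 remove [dglk,oqc] add [rmvdb] -> 9 lines: ttoe vcsyx rmvdb quub keuwj pwi eldh loc mflo
Final line 4: quub

Answer: quub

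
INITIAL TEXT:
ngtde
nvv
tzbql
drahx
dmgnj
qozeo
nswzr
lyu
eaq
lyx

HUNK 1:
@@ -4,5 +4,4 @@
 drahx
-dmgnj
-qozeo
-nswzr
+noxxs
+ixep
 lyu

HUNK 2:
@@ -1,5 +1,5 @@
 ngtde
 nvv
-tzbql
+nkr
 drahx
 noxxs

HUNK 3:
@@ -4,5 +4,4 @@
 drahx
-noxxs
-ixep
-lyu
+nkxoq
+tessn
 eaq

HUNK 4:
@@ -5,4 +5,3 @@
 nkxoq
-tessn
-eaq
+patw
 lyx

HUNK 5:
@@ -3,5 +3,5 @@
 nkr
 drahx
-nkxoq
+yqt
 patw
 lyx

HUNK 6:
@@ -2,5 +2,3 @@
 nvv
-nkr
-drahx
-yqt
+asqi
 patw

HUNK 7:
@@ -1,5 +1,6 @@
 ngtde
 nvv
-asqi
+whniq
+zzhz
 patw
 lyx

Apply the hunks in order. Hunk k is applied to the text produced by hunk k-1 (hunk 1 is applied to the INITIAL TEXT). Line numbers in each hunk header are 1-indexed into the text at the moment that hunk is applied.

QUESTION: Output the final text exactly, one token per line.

Hunk 1: at line 4 remove [dmgnj,qozeo,nswzr] add [noxxs,ixep] -> 9 lines: ngtde nvv tzbql drahx noxxs ixep lyu eaq lyx
Hunk 2: at line 1 remove [tzbql] add [nkr] -> 9 lines: ngtde nvv nkr drahx noxxs ixep lyu eaq lyx
Hunk 3: at line 4 remove [noxxs,ixep,lyu] add [nkxoq,tessn] -> 8 lines: ngtde nvv nkr drahx nkxoq tessn eaq lyx
Hunk 4: at line 5 remove [tessn,eaq] add [patw] -> 7 lines: ngtde nvv nkr drahx nkxoq patw lyx
Hunk 5: at line 3 remove [nkxoq] add [yqt] -> 7 lines: ngtde nvv nkr drahx yqt patw lyx
Hunk 6: at line 2 remove [nkr,drahx,yqt] add [asqi] -> 5 lines: ngtde nvv asqi patw lyx
Hunk 7: at line 1 remove [asqi] add [whniq,zzhz] -> 6 lines: ngtde nvv whniq zzhz patw lyx

Answer: ngtde
nvv
whniq
zzhz
patw
lyx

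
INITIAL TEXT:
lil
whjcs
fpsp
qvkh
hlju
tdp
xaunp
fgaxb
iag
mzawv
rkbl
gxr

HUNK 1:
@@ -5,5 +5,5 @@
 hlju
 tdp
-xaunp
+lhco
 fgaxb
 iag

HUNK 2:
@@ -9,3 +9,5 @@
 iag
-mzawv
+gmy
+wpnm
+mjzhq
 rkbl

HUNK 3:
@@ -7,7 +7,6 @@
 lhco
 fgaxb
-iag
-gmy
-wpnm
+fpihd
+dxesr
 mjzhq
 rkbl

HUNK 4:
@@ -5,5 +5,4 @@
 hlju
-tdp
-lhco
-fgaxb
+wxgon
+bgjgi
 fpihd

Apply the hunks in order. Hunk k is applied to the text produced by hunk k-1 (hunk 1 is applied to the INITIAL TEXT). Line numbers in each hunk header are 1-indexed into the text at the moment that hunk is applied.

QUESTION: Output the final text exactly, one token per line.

Answer: lil
whjcs
fpsp
qvkh
hlju
wxgon
bgjgi
fpihd
dxesr
mjzhq
rkbl
gxr

Derivation:
Hunk 1: at line 5 remove [xaunp] add [lhco] -> 12 lines: lil whjcs fpsp qvkh hlju tdp lhco fgaxb iag mzawv rkbl gxr
Hunk 2: at line 9 remove [mzawv] add [gmy,wpnm,mjzhq] -> 14 lines: lil whjcs fpsp qvkh hlju tdp lhco fgaxb iag gmy wpnm mjzhq rkbl gxr
Hunk 3: at line 7 remove [iag,gmy,wpnm] add [fpihd,dxesr] -> 13 lines: lil whjcs fpsp qvkh hlju tdp lhco fgaxb fpihd dxesr mjzhq rkbl gxr
Hunk 4: at line 5 remove [tdp,lhco,fgaxb] add [wxgon,bgjgi] -> 12 lines: lil whjcs fpsp qvkh hlju wxgon bgjgi fpihd dxesr mjzhq rkbl gxr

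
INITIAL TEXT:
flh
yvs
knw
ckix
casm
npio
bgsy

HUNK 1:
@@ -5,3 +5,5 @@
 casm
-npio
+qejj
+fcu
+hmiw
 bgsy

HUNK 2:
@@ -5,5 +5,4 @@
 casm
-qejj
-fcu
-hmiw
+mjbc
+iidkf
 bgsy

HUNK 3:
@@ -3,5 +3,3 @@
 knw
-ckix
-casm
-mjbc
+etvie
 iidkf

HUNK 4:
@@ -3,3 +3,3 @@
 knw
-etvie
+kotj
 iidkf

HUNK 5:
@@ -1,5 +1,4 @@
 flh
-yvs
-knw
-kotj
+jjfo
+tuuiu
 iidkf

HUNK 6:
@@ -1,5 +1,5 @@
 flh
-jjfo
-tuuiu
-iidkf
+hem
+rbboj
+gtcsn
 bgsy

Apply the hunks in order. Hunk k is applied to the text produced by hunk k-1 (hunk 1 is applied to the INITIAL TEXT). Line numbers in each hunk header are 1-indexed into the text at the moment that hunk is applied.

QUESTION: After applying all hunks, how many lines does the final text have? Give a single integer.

Hunk 1: at line 5 remove [npio] add [qejj,fcu,hmiw] -> 9 lines: flh yvs knw ckix casm qejj fcu hmiw bgsy
Hunk 2: at line 5 remove [qejj,fcu,hmiw] add [mjbc,iidkf] -> 8 lines: flh yvs knw ckix casm mjbc iidkf bgsy
Hunk 3: at line 3 remove [ckix,casm,mjbc] add [etvie] -> 6 lines: flh yvs knw etvie iidkf bgsy
Hunk 4: at line 3 remove [etvie] add [kotj] -> 6 lines: flh yvs knw kotj iidkf bgsy
Hunk 5: at line 1 remove [yvs,knw,kotj] add [jjfo,tuuiu] -> 5 lines: flh jjfo tuuiu iidkf bgsy
Hunk 6: at line 1 remove [jjfo,tuuiu,iidkf] add [hem,rbboj,gtcsn] -> 5 lines: flh hem rbboj gtcsn bgsy
Final line count: 5

Answer: 5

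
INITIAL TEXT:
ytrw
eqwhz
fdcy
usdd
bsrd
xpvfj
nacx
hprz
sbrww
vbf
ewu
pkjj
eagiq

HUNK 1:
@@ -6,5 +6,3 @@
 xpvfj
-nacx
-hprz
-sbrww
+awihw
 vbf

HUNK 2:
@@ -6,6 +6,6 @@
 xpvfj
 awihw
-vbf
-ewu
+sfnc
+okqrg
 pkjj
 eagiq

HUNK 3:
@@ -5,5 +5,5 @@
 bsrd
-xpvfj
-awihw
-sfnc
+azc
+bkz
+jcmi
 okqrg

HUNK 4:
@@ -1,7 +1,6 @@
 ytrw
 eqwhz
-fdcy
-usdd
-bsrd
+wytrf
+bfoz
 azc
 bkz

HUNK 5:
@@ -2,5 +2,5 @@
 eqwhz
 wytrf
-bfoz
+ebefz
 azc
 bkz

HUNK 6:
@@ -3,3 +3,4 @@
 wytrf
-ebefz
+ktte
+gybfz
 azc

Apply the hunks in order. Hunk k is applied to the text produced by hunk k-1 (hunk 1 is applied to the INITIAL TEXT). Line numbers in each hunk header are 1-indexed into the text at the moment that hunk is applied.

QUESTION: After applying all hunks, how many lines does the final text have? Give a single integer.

Hunk 1: at line 6 remove [nacx,hprz,sbrww] add [awihw] -> 11 lines: ytrw eqwhz fdcy usdd bsrd xpvfj awihw vbf ewu pkjj eagiq
Hunk 2: at line 6 remove [vbf,ewu] add [sfnc,okqrg] -> 11 lines: ytrw eqwhz fdcy usdd bsrd xpvfj awihw sfnc okqrg pkjj eagiq
Hunk 3: at line 5 remove [xpvfj,awihw,sfnc] add [azc,bkz,jcmi] -> 11 lines: ytrw eqwhz fdcy usdd bsrd azc bkz jcmi okqrg pkjj eagiq
Hunk 4: at line 1 remove [fdcy,usdd,bsrd] add [wytrf,bfoz] -> 10 lines: ytrw eqwhz wytrf bfoz azc bkz jcmi okqrg pkjj eagiq
Hunk 5: at line 2 remove [bfoz] add [ebefz] -> 10 lines: ytrw eqwhz wytrf ebefz azc bkz jcmi okqrg pkjj eagiq
Hunk 6: at line 3 remove [ebefz] add [ktte,gybfz] -> 11 lines: ytrw eqwhz wytrf ktte gybfz azc bkz jcmi okqrg pkjj eagiq
Final line count: 11

Answer: 11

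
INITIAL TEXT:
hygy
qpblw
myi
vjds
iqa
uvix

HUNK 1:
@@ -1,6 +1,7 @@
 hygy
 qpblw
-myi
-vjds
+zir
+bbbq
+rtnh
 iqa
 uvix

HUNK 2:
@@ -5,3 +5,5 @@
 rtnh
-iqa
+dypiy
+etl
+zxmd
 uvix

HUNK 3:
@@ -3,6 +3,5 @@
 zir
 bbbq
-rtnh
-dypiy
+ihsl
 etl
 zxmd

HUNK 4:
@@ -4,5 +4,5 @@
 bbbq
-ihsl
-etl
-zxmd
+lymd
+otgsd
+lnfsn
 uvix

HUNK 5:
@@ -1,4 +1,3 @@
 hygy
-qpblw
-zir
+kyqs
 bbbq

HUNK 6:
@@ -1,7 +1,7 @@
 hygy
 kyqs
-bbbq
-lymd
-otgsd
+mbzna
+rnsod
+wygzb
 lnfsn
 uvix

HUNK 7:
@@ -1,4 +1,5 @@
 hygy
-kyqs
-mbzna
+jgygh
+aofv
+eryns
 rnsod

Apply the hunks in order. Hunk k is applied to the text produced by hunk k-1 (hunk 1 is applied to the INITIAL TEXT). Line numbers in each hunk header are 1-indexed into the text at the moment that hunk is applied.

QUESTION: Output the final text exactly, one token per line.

Hunk 1: at line 1 remove [myi,vjds] add [zir,bbbq,rtnh] -> 7 lines: hygy qpblw zir bbbq rtnh iqa uvix
Hunk 2: at line 5 remove [iqa] add [dypiy,etl,zxmd] -> 9 lines: hygy qpblw zir bbbq rtnh dypiy etl zxmd uvix
Hunk 3: at line 3 remove [rtnh,dypiy] add [ihsl] -> 8 lines: hygy qpblw zir bbbq ihsl etl zxmd uvix
Hunk 4: at line 4 remove [ihsl,etl,zxmd] add [lymd,otgsd,lnfsn] -> 8 lines: hygy qpblw zir bbbq lymd otgsd lnfsn uvix
Hunk 5: at line 1 remove [qpblw,zir] add [kyqs] -> 7 lines: hygy kyqs bbbq lymd otgsd lnfsn uvix
Hunk 6: at line 1 remove [bbbq,lymd,otgsd] add [mbzna,rnsod,wygzb] -> 7 lines: hygy kyqs mbzna rnsod wygzb lnfsn uvix
Hunk 7: at line 1 remove [kyqs,mbzna] add [jgygh,aofv,eryns] -> 8 lines: hygy jgygh aofv eryns rnsod wygzb lnfsn uvix

Answer: hygy
jgygh
aofv
eryns
rnsod
wygzb
lnfsn
uvix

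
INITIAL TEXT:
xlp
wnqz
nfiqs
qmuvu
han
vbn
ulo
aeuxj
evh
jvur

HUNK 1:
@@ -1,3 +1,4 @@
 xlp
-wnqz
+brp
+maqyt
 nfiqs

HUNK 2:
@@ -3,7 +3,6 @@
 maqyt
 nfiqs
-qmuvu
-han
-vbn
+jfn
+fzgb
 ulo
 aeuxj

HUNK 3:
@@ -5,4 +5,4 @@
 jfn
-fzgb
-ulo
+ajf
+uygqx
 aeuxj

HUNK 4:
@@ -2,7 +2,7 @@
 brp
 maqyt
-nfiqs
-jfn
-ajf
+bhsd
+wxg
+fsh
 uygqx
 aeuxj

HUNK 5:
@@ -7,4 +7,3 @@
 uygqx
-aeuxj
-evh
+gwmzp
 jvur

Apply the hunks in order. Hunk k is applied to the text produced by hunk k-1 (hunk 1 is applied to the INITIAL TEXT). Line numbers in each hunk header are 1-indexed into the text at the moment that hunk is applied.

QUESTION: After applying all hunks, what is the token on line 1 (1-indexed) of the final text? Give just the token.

Answer: xlp

Derivation:
Hunk 1: at line 1 remove [wnqz] add [brp,maqyt] -> 11 lines: xlp brp maqyt nfiqs qmuvu han vbn ulo aeuxj evh jvur
Hunk 2: at line 3 remove [qmuvu,han,vbn] add [jfn,fzgb] -> 10 lines: xlp brp maqyt nfiqs jfn fzgb ulo aeuxj evh jvur
Hunk 3: at line 5 remove [fzgb,ulo] add [ajf,uygqx] -> 10 lines: xlp brp maqyt nfiqs jfn ajf uygqx aeuxj evh jvur
Hunk 4: at line 2 remove [nfiqs,jfn,ajf] add [bhsd,wxg,fsh] -> 10 lines: xlp brp maqyt bhsd wxg fsh uygqx aeuxj evh jvur
Hunk 5: at line 7 remove [aeuxj,evh] add [gwmzp] -> 9 lines: xlp brp maqyt bhsd wxg fsh uygqx gwmzp jvur
Final line 1: xlp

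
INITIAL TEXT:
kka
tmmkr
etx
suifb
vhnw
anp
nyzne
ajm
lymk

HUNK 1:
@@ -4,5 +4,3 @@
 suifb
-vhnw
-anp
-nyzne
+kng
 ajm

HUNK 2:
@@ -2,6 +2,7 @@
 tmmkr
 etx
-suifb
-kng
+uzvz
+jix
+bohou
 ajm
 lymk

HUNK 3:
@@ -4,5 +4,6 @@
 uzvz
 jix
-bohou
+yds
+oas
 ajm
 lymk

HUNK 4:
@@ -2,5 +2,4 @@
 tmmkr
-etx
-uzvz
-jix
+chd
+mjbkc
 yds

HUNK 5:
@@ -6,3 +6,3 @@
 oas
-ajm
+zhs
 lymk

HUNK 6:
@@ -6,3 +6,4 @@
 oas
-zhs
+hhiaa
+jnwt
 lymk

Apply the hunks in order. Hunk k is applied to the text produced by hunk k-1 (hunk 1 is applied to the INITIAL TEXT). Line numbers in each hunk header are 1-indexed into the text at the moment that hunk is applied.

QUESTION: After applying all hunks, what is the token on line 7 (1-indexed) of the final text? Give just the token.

Answer: hhiaa

Derivation:
Hunk 1: at line 4 remove [vhnw,anp,nyzne] add [kng] -> 7 lines: kka tmmkr etx suifb kng ajm lymk
Hunk 2: at line 2 remove [suifb,kng] add [uzvz,jix,bohou] -> 8 lines: kka tmmkr etx uzvz jix bohou ajm lymk
Hunk 3: at line 4 remove [bohou] add [yds,oas] -> 9 lines: kka tmmkr etx uzvz jix yds oas ajm lymk
Hunk 4: at line 2 remove [etx,uzvz,jix] add [chd,mjbkc] -> 8 lines: kka tmmkr chd mjbkc yds oas ajm lymk
Hunk 5: at line 6 remove [ajm] add [zhs] -> 8 lines: kka tmmkr chd mjbkc yds oas zhs lymk
Hunk 6: at line 6 remove [zhs] add [hhiaa,jnwt] -> 9 lines: kka tmmkr chd mjbkc yds oas hhiaa jnwt lymk
Final line 7: hhiaa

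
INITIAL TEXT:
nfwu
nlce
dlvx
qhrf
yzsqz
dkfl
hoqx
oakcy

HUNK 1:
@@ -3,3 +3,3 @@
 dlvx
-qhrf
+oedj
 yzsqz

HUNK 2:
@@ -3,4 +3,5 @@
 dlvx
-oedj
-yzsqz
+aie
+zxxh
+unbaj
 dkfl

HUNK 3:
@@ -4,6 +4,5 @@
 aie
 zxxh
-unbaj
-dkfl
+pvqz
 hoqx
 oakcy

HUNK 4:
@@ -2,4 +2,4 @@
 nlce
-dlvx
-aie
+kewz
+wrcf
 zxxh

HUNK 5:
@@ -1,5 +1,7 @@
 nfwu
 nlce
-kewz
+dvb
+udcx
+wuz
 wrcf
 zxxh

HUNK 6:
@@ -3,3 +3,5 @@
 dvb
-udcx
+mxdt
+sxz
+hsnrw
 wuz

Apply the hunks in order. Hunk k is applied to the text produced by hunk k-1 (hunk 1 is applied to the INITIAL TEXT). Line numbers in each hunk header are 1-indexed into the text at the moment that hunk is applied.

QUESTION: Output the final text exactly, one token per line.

Answer: nfwu
nlce
dvb
mxdt
sxz
hsnrw
wuz
wrcf
zxxh
pvqz
hoqx
oakcy

Derivation:
Hunk 1: at line 3 remove [qhrf] add [oedj] -> 8 lines: nfwu nlce dlvx oedj yzsqz dkfl hoqx oakcy
Hunk 2: at line 3 remove [oedj,yzsqz] add [aie,zxxh,unbaj] -> 9 lines: nfwu nlce dlvx aie zxxh unbaj dkfl hoqx oakcy
Hunk 3: at line 4 remove [unbaj,dkfl] add [pvqz] -> 8 lines: nfwu nlce dlvx aie zxxh pvqz hoqx oakcy
Hunk 4: at line 2 remove [dlvx,aie] add [kewz,wrcf] -> 8 lines: nfwu nlce kewz wrcf zxxh pvqz hoqx oakcy
Hunk 5: at line 1 remove [kewz] add [dvb,udcx,wuz] -> 10 lines: nfwu nlce dvb udcx wuz wrcf zxxh pvqz hoqx oakcy
Hunk 6: at line 3 remove [udcx] add [mxdt,sxz,hsnrw] -> 12 lines: nfwu nlce dvb mxdt sxz hsnrw wuz wrcf zxxh pvqz hoqx oakcy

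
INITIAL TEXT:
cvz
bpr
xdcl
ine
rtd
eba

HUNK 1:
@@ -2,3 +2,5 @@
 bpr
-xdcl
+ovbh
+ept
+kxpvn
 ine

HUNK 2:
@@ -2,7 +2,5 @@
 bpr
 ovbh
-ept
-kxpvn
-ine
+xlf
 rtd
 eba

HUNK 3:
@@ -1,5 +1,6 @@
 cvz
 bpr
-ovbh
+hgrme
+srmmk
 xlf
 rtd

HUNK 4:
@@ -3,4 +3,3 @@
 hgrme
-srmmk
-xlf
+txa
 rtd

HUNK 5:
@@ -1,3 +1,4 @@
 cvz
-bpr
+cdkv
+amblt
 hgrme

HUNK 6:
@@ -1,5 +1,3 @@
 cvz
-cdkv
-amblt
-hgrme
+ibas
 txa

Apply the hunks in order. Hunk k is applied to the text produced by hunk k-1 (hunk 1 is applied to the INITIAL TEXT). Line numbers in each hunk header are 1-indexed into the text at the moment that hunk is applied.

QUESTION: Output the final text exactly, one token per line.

Hunk 1: at line 2 remove [xdcl] add [ovbh,ept,kxpvn] -> 8 lines: cvz bpr ovbh ept kxpvn ine rtd eba
Hunk 2: at line 2 remove [ept,kxpvn,ine] add [xlf] -> 6 lines: cvz bpr ovbh xlf rtd eba
Hunk 3: at line 1 remove [ovbh] add [hgrme,srmmk] -> 7 lines: cvz bpr hgrme srmmk xlf rtd eba
Hunk 4: at line 3 remove [srmmk,xlf] add [txa] -> 6 lines: cvz bpr hgrme txa rtd eba
Hunk 5: at line 1 remove [bpr] add [cdkv,amblt] -> 7 lines: cvz cdkv amblt hgrme txa rtd eba
Hunk 6: at line 1 remove [cdkv,amblt,hgrme] add [ibas] -> 5 lines: cvz ibas txa rtd eba

Answer: cvz
ibas
txa
rtd
eba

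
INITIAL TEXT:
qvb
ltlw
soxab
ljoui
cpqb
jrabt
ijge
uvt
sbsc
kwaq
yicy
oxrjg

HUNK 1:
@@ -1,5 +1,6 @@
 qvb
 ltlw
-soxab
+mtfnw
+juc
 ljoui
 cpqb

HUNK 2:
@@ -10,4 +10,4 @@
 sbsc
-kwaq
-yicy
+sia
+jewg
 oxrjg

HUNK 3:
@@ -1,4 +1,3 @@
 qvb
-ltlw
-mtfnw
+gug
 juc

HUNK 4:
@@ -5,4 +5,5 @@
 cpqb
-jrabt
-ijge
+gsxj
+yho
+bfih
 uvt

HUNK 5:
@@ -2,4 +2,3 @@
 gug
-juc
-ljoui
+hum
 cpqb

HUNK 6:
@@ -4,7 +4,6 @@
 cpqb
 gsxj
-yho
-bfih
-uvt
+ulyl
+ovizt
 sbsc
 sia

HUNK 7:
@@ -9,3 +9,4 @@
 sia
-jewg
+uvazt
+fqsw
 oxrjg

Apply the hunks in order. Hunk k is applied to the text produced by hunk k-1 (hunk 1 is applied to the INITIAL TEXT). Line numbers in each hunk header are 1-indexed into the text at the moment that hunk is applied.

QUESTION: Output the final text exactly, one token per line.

Hunk 1: at line 1 remove [soxab] add [mtfnw,juc] -> 13 lines: qvb ltlw mtfnw juc ljoui cpqb jrabt ijge uvt sbsc kwaq yicy oxrjg
Hunk 2: at line 10 remove [kwaq,yicy] add [sia,jewg] -> 13 lines: qvb ltlw mtfnw juc ljoui cpqb jrabt ijge uvt sbsc sia jewg oxrjg
Hunk 3: at line 1 remove [ltlw,mtfnw] add [gug] -> 12 lines: qvb gug juc ljoui cpqb jrabt ijge uvt sbsc sia jewg oxrjg
Hunk 4: at line 5 remove [jrabt,ijge] add [gsxj,yho,bfih] -> 13 lines: qvb gug juc ljoui cpqb gsxj yho bfih uvt sbsc sia jewg oxrjg
Hunk 5: at line 2 remove [juc,ljoui] add [hum] -> 12 lines: qvb gug hum cpqb gsxj yho bfih uvt sbsc sia jewg oxrjg
Hunk 6: at line 4 remove [yho,bfih,uvt] add [ulyl,ovizt] -> 11 lines: qvb gug hum cpqb gsxj ulyl ovizt sbsc sia jewg oxrjg
Hunk 7: at line 9 remove [jewg] add [uvazt,fqsw] -> 12 lines: qvb gug hum cpqb gsxj ulyl ovizt sbsc sia uvazt fqsw oxrjg

Answer: qvb
gug
hum
cpqb
gsxj
ulyl
ovizt
sbsc
sia
uvazt
fqsw
oxrjg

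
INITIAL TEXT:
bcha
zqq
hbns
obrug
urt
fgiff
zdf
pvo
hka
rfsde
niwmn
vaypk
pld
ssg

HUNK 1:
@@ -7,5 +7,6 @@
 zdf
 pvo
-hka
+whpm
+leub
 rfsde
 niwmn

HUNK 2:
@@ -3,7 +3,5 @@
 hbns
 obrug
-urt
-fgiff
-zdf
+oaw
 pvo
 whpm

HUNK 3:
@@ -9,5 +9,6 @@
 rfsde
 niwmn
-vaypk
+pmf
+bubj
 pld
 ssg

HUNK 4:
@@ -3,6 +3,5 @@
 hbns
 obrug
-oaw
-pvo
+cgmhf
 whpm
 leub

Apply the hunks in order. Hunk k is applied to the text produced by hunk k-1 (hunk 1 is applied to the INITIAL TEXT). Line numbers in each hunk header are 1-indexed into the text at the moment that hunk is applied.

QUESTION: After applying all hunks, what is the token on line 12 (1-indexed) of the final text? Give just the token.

Hunk 1: at line 7 remove [hka] add [whpm,leub] -> 15 lines: bcha zqq hbns obrug urt fgiff zdf pvo whpm leub rfsde niwmn vaypk pld ssg
Hunk 2: at line 3 remove [urt,fgiff,zdf] add [oaw] -> 13 lines: bcha zqq hbns obrug oaw pvo whpm leub rfsde niwmn vaypk pld ssg
Hunk 3: at line 9 remove [vaypk] add [pmf,bubj] -> 14 lines: bcha zqq hbns obrug oaw pvo whpm leub rfsde niwmn pmf bubj pld ssg
Hunk 4: at line 3 remove [oaw,pvo] add [cgmhf] -> 13 lines: bcha zqq hbns obrug cgmhf whpm leub rfsde niwmn pmf bubj pld ssg
Final line 12: pld

Answer: pld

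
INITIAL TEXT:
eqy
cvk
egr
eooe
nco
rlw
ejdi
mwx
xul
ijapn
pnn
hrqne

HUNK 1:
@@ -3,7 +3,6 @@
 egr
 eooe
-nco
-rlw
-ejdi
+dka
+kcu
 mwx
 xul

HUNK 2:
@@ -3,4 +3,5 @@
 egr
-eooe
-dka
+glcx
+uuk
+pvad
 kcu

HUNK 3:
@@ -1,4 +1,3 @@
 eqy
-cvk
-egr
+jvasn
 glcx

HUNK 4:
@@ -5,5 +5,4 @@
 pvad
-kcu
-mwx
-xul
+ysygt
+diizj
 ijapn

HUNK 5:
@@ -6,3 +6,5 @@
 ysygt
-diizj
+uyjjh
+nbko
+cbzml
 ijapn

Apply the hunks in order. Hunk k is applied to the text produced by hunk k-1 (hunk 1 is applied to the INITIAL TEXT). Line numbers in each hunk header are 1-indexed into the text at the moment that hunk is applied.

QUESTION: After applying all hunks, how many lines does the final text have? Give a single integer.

Hunk 1: at line 3 remove [nco,rlw,ejdi] add [dka,kcu] -> 11 lines: eqy cvk egr eooe dka kcu mwx xul ijapn pnn hrqne
Hunk 2: at line 3 remove [eooe,dka] add [glcx,uuk,pvad] -> 12 lines: eqy cvk egr glcx uuk pvad kcu mwx xul ijapn pnn hrqne
Hunk 3: at line 1 remove [cvk,egr] add [jvasn] -> 11 lines: eqy jvasn glcx uuk pvad kcu mwx xul ijapn pnn hrqne
Hunk 4: at line 5 remove [kcu,mwx,xul] add [ysygt,diizj] -> 10 lines: eqy jvasn glcx uuk pvad ysygt diizj ijapn pnn hrqne
Hunk 5: at line 6 remove [diizj] add [uyjjh,nbko,cbzml] -> 12 lines: eqy jvasn glcx uuk pvad ysygt uyjjh nbko cbzml ijapn pnn hrqne
Final line count: 12

Answer: 12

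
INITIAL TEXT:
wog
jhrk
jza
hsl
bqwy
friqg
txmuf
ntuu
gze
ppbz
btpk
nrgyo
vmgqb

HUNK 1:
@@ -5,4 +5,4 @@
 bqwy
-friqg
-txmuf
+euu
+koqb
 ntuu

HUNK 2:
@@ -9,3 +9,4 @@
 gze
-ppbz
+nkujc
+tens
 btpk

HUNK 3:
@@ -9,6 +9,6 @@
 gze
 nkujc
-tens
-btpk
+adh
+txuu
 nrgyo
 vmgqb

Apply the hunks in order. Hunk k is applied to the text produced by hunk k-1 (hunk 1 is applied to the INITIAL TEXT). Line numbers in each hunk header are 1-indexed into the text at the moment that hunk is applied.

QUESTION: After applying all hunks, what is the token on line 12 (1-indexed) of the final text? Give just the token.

Hunk 1: at line 5 remove [friqg,txmuf] add [euu,koqb] -> 13 lines: wog jhrk jza hsl bqwy euu koqb ntuu gze ppbz btpk nrgyo vmgqb
Hunk 2: at line 9 remove [ppbz] add [nkujc,tens] -> 14 lines: wog jhrk jza hsl bqwy euu koqb ntuu gze nkujc tens btpk nrgyo vmgqb
Hunk 3: at line 9 remove [tens,btpk] add [adh,txuu] -> 14 lines: wog jhrk jza hsl bqwy euu koqb ntuu gze nkujc adh txuu nrgyo vmgqb
Final line 12: txuu

Answer: txuu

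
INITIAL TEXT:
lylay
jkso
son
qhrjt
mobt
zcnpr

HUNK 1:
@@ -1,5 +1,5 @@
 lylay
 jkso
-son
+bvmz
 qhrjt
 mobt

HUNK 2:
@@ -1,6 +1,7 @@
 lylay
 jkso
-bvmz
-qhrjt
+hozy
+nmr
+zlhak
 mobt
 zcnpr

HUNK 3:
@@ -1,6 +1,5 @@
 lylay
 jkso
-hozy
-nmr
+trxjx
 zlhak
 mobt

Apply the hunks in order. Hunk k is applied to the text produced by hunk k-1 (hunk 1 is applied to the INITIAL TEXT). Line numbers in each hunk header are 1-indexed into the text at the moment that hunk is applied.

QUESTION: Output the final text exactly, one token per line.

Hunk 1: at line 1 remove [son] add [bvmz] -> 6 lines: lylay jkso bvmz qhrjt mobt zcnpr
Hunk 2: at line 1 remove [bvmz,qhrjt] add [hozy,nmr,zlhak] -> 7 lines: lylay jkso hozy nmr zlhak mobt zcnpr
Hunk 3: at line 1 remove [hozy,nmr] add [trxjx] -> 6 lines: lylay jkso trxjx zlhak mobt zcnpr

Answer: lylay
jkso
trxjx
zlhak
mobt
zcnpr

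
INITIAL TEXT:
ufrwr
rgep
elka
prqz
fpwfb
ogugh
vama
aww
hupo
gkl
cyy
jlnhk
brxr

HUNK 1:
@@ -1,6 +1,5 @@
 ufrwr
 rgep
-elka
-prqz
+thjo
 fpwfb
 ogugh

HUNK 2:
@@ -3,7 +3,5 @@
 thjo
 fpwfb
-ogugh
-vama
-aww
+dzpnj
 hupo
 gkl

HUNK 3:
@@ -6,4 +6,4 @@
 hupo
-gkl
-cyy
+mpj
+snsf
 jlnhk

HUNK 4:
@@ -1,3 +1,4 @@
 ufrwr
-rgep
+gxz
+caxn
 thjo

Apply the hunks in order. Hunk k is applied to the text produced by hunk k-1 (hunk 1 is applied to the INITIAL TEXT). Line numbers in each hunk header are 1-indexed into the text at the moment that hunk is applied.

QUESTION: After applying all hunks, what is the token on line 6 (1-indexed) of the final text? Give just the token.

Answer: dzpnj

Derivation:
Hunk 1: at line 1 remove [elka,prqz] add [thjo] -> 12 lines: ufrwr rgep thjo fpwfb ogugh vama aww hupo gkl cyy jlnhk brxr
Hunk 2: at line 3 remove [ogugh,vama,aww] add [dzpnj] -> 10 lines: ufrwr rgep thjo fpwfb dzpnj hupo gkl cyy jlnhk brxr
Hunk 3: at line 6 remove [gkl,cyy] add [mpj,snsf] -> 10 lines: ufrwr rgep thjo fpwfb dzpnj hupo mpj snsf jlnhk brxr
Hunk 4: at line 1 remove [rgep] add [gxz,caxn] -> 11 lines: ufrwr gxz caxn thjo fpwfb dzpnj hupo mpj snsf jlnhk brxr
Final line 6: dzpnj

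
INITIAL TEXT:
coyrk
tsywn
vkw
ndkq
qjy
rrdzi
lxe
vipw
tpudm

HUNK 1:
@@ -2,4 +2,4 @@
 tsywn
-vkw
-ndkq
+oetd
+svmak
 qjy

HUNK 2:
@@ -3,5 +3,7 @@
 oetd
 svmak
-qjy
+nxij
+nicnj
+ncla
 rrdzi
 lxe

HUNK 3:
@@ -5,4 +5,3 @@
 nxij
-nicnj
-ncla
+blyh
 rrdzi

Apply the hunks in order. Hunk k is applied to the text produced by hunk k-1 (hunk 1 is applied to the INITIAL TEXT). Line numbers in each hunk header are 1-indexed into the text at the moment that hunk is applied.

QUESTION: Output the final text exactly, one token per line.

Hunk 1: at line 2 remove [vkw,ndkq] add [oetd,svmak] -> 9 lines: coyrk tsywn oetd svmak qjy rrdzi lxe vipw tpudm
Hunk 2: at line 3 remove [qjy] add [nxij,nicnj,ncla] -> 11 lines: coyrk tsywn oetd svmak nxij nicnj ncla rrdzi lxe vipw tpudm
Hunk 3: at line 5 remove [nicnj,ncla] add [blyh] -> 10 lines: coyrk tsywn oetd svmak nxij blyh rrdzi lxe vipw tpudm

Answer: coyrk
tsywn
oetd
svmak
nxij
blyh
rrdzi
lxe
vipw
tpudm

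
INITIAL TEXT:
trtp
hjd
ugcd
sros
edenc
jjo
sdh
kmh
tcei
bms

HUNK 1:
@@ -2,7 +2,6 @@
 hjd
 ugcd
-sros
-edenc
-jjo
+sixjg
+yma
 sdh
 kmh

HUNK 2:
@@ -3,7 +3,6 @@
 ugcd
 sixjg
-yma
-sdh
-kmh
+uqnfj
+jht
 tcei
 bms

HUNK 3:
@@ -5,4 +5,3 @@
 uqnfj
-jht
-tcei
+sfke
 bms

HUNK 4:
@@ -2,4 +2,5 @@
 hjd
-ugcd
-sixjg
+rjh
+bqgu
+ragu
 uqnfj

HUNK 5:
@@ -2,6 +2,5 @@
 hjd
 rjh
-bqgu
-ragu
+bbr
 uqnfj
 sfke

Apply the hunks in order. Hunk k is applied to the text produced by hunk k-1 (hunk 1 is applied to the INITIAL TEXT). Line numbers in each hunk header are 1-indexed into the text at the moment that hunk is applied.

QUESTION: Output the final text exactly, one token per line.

Answer: trtp
hjd
rjh
bbr
uqnfj
sfke
bms

Derivation:
Hunk 1: at line 2 remove [sros,edenc,jjo] add [sixjg,yma] -> 9 lines: trtp hjd ugcd sixjg yma sdh kmh tcei bms
Hunk 2: at line 3 remove [yma,sdh,kmh] add [uqnfj,jht] -> 8 lines: trtp hjd ugcd sixjg uqnfj jht tcei bms
Hunk 3: at line 5 remove [jht,tcei] add [sfke] -> 7 lines: trtp hjd ugcd sixjg uqnfj sfke bms
Hunk 4: at line 2 remove [ugcd,sixjg] add [rjh,bqgu,ragu] -> 8 lines: trtp hjd rjh bqgu ragu uqnfj sfke bms
Hunk 5: at line 2 remove [bqgu,ragu] add [bbr] -> 7 lines: trtp hjd rjh bbr uqnfj sfke bms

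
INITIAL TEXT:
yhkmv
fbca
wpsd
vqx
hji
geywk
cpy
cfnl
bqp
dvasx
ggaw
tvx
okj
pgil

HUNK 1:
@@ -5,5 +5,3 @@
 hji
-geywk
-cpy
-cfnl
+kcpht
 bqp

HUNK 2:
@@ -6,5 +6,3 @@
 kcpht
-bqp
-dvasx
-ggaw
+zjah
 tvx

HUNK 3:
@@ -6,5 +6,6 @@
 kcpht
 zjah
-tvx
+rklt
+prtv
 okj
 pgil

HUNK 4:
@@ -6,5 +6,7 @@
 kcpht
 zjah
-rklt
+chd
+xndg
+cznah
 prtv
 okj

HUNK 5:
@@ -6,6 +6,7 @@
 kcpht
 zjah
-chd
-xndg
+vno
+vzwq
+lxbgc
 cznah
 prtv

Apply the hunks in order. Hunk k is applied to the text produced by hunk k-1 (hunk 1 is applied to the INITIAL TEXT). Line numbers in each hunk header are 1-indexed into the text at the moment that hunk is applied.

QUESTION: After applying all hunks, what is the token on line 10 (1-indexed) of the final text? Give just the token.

Answer: lxbgc

Derivation:
Hunk 1: at line 5 remove [geywk,cpy,cfnl] add [kcpht] -> 12 lines: yhkmv fbca wpsd vqx hji kcpht bqp dvasx ggaw tvx okj pgil
Hunk 2: at line 6 remove [bqp,dvasx,ggaw] add [zjah] -> 10 lines: yhkmv fbca wpsd vqx hji kcpht zjah tvx okj pgil
Hunk 3: at line 6 remove [tvx] add [rklt,prtv] -> 11 lines: yhkmv fbca wpsd vqx hji kcpht zjah rklt prtv okj pgil
Hunk 4: at line 6 remove [rklt] add [chd,xndg,cznah] -> 13 lines: yhkmv fbca wpsd vqx hji kcpht zjah chd xndg cznah prtv okj pgil
Hunk 5: at line 6 remove [chd,xndg] add [vno,vzwq,lxbgc] -> 14 lines: yhkmv fbca wpsd vqx hji kcpht zjah vno vzwq lxbgc cznah prtv okj pgil
Final line 10: lxbgc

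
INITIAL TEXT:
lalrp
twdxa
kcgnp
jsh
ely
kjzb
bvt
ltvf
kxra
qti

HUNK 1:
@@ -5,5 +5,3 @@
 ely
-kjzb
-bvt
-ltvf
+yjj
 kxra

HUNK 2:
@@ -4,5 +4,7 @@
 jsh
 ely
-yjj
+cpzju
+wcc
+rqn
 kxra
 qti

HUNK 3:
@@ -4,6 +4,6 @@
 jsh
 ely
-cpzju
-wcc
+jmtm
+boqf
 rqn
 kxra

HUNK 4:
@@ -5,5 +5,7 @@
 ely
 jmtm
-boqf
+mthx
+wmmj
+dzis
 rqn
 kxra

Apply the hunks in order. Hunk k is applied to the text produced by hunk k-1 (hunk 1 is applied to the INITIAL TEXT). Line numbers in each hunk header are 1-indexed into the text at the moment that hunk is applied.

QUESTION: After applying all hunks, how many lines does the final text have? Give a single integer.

Answer: 12

Derivation:
Hunk 1: at line 5 remove [kjzb,bvt,ltvf] add [yjj] -> 8 lines: lalrp twdxa kcgnp jsh ely yjj kxra qti
Hunk 2: at line 4 remove [yjj] add [cpzju,wcc,rqn] -> 10 lines: lalrp twdxa kcgnp jsh ely cpzju wcc rqn kxra qti
Hunk 3: at line 4 remove [cpzju,wcc] add [jmtm,boqf] -> 10 lines: lalrp twdxa kcgnp jsh ely jmtm boqf rqn kxra qti
Hunk 4: at line 5 remove [boqf] add [mthx,wmmj,dzis] -> 12 lines: lalrp twdxa kcgnp jsh ely jmtm mthx wmmj dzis rqn kxra qti
Final line count: 12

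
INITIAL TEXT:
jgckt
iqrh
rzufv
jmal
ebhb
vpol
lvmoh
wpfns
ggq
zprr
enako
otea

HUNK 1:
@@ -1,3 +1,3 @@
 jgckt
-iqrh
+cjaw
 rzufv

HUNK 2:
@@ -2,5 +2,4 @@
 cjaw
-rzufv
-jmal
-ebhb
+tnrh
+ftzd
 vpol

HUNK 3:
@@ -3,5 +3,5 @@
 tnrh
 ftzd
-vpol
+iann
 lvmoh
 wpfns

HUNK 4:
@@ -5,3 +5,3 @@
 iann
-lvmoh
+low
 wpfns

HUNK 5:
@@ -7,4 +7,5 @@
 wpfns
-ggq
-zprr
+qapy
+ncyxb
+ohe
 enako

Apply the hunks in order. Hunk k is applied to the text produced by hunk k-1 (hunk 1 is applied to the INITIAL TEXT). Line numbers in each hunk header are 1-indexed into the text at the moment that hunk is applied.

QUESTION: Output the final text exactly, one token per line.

Answer: jgckt
cjaw
tnrh
ftzd
iann
low
wpfns
qapy
ncyxb
ohe
enako
otea

Derivation:
Hunk 1: at line 1 remove [iqrh] add [cjaw] -> 12 lines: jgckt cjaw rzufv jmal ebhb vpol lvmoh wpfns ggq zprr enako otea
Hunk 2: at line 2 remove [rzufv,jmal,ebhb] add [tnrh,ftzd] -> 11 lines: jgckt cjaw tnrh ftzd vpol lvmoh wpfns ggq zprr enako otea
Hunk 3: at line 3 remove [vpol] add [iann] -> 11 lines: jgckt cjaw tnrh ftzd iann lvmoh wpfns ggq zprr enako otea
Hunk 4: at line 5 remove [lvmoh] add [low] -> 11 lines: jgckt cjaw tnrh ftzd iann low wpfns ggq zprr enako otea
Hunk 5: at line 7 remove [ggq,zprr] add [qapy,ncyxb,ohe] -> 12 lines: jgckt cjaw tnrh ftzd iann low wpfns qapy ncyxb ohe enako otea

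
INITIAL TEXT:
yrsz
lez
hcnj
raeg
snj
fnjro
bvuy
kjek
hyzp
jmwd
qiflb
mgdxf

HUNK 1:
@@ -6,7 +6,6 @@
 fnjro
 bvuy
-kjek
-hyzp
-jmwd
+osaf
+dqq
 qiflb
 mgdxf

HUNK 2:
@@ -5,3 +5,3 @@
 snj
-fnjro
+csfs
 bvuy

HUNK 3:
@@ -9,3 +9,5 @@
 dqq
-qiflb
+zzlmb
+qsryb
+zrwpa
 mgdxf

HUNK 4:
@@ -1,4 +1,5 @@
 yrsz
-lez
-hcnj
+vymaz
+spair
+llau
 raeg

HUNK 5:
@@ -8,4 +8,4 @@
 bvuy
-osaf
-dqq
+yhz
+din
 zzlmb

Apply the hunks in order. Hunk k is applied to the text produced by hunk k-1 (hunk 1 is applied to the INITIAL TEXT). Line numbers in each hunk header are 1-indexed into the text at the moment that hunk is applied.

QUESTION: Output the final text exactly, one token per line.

Answer: yrsz
vymaz
spair
llau
raeg
snj
csfs
bvuy
yhz
din
zzlmb
qsryb
zrwpa
mgdxf

Derivation:
Hunk 1: at line 6 remove [kjek,hyzp,jmwd] add [osaf,dqq] -> 11 lines: yrsz lez hcnj raeg snj fnjro bvuy osaf dqq qiflb mgdxf
Hunk 2: at line 5 remove [fnjro] add [csfs] -> 11 lines: yrsz lez hcnj raeg snj csfs bvuy osaf dqq qiflb mgdxf
Hunk 3: at line 9 remove [qiflb] add [zzlmb,qsryb,zrwpa] -> 13 lines: yrsz lez hcnj raeg snj csfs bvuy osaf dqq zzlmb qsryb zrwpa mgdxf
Hunk 4: at line 1 remove [lez,hcnj] add [vymaz,spair,llau] -> 14 lines: yrsz vymaz spair llau raeg snj csfs bvuy osaf dqq zzlmb qsryb zrwpa mgdxf
Hunk 5: at line 8 remove [osaf,dqq] add [yhz,din] -> 14 lines: yrsz vymaz spair llau raeg snj csfs bvuy yhz din zzlmb qsryb zrwpa mgdxf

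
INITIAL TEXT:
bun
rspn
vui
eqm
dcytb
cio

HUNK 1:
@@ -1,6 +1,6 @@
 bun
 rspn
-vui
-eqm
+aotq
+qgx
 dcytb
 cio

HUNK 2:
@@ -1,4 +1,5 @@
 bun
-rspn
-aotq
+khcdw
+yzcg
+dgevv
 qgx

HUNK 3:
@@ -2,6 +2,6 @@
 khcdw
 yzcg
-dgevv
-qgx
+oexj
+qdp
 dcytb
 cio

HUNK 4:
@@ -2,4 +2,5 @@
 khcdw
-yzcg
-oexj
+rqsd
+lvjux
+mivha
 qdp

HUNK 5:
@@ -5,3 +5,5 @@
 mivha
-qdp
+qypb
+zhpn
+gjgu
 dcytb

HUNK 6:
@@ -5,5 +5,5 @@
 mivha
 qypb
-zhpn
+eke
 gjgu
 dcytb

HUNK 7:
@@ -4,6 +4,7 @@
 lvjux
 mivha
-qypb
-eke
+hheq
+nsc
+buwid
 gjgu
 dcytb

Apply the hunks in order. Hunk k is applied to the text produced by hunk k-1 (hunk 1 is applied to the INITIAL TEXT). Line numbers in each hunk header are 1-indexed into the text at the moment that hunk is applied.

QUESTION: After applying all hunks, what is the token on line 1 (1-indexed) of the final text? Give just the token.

Hunk 1: at line 1 remove [vui,eqm] add [aotq,qgx] -> 6 lines: bun rspn aotq qgx dcytb cio
Hunk 2: at line 1 remove [rspn,aotq] add [khcdw,yzcg,dgevv] -> 7 lines: bun khcdw yzcg dgevv qgx dcytb cio
Hunk 3: at line 2 remove [dgevv,qgx] add [oexj,qdp] -> 7 lines: bun khcdw yzcg oexj qdp dcytb cio
Hunk 4: at line 2 remove [yzcg,oexj] add [rqsd,lvjux,mivha] -> 8 lines: bun khcdw rqsd lvjux mivha qdp dcytb cio
Hunk 5: at line 5 remove [qdp] add [qypb,zhpn,gjgu] -> 10 lines: bun khcdw rqsd lvjux mivha qypb zhpn gjgu dcytb cio
Hunk 6: at line 5 remove [zhpn] add [eke] -> 10 lines: bun khcdw rqsd lvjux mivha qypb eke gjgu dcytb cio
Hunk 7: at line 4 remove [qypb,eke] add [hheq,nsc,buwid] -> 11 lines: bun khcdw rqsd lvjux mivha hheq nsc buwid gjgu dcytb cio
Final line 1: bun

Answer: bun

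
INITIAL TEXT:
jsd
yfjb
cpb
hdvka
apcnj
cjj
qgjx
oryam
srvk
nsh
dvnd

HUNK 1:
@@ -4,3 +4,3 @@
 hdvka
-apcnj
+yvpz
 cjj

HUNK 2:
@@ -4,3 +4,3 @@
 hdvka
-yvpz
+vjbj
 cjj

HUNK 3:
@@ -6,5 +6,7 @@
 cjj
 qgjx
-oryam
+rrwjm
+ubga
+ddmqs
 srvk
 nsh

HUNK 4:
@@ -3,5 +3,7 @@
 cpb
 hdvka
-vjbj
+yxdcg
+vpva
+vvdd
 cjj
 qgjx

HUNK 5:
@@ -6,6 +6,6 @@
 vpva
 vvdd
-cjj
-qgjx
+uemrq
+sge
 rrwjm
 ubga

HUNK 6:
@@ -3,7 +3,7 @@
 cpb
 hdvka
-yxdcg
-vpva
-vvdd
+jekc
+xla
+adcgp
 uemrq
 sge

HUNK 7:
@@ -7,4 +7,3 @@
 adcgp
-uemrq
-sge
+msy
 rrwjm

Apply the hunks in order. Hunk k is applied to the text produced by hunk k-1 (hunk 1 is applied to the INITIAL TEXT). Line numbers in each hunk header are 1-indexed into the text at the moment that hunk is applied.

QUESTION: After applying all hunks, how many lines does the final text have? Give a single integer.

Answer: 14

Derivation:
Hunk 1: at line 4 remove [apcnj] add [yvpz] -> 11 lines: jsd yfjb cpb hdvka yvpz cjj qgjx oryam srvk nsh dvnd
Hunk 2: at line 4 remove [yvpz] add [vjbj] -> 11 lines: jsd yfjb cpb hdvka vjbj cjj qgjx oryam srvk nsh dvnd
Hunk 3: at line 6 remove [oryam] add [rrwjm,ubga,ddmqs] -> 13 lines: jsd yfjb cpb hdvka vjbj cjj qgjx rrwjm ubga ddmqs srvk nsh dvnd
Hunk 4: at line 3 remove [vjbj] add [yxdcg,vpva,vvdd] -> 15 lines: jsd yfjb cpb hdvka yxdcg vpva vvdd cjj qgjx rrwjm ubga ddmqs srvk nsh dvnd
Hunk 5: at line 6 remove [cjj,qgjx] add [uemrq,sge] -> 15 lines: jsd yfjb cpb hdvka yxdcg vpva vvdd uemrq sge rrwjm ubga ddmqs srvk nsh dvnd
Hunk 6: at line 3 remove [yxdcg,vpva,vvdd] add [jekc,xla,adcgp] -> 15 lines: jsd yfjb cpb hdvka jekc xla adcgp uemrq sge rrwjm ubga ddmqs srvk nsh dvnd
Hunk 7: at line 7 remove [uemrq,sge] add [msy] -> 14 lines: jsd yfjb cpb hdvka jekc xla adcgp msy rrwjm ubga ddmqs srvk nsh dvnd
Final line count: 14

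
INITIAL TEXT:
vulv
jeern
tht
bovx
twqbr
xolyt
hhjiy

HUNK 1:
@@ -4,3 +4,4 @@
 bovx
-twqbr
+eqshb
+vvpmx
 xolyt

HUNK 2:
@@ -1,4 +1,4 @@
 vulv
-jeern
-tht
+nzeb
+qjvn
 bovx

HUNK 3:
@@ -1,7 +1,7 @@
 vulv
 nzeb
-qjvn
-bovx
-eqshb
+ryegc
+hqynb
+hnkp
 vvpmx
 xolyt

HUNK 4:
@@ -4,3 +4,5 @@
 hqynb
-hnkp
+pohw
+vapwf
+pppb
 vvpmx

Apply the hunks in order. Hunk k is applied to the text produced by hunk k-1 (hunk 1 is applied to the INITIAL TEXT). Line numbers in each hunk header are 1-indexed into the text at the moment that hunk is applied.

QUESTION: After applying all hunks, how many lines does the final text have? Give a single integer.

Answer: 10

Derivation:
Hunk 1: at line 4 remove [twqbr] add [eqshb,vvpmx] -> 8 lines: vulv jeern tht bovx eqshb vvpmx xolyt hhjiy
Hunk 2: at line 1 remove [jeern,tht] add [nzeb,qjvn] -> 8 lines: vulv nzeb qjvn bovx eqshb vvpmx xolyt hhjiy
Hunk 3: at line 1 remove [qjvn,bovx,eqshb] add [ryegc,hqynb,hnkp] -> 8 lines: vulv nzeb ryegc hqynb hnkp vvpmx xolyt hhjiy
Hunk 4: at line 4 remove [hnkp] add [pohw,vapwf,pppb] -> 10 lines: vulv nzeb ryegc hqynb pohw vapwf pppb vvpmx xolyt hhjiy
Final line count: 10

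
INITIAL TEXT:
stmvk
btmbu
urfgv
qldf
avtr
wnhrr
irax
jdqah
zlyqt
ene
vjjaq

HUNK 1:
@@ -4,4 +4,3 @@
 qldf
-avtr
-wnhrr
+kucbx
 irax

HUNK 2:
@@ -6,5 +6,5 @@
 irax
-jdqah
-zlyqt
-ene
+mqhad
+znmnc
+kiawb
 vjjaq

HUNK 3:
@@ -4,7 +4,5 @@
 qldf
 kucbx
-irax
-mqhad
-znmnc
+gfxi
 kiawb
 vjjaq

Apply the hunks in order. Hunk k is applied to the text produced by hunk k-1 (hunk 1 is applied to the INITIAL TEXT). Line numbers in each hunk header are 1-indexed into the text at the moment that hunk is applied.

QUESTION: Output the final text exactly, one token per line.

Answer: stmvk
btmbu
urfgv
qldf
kucbx
gfxi
kiawb
vjjaq

Derivation:
Hunk 1: at line 4 remove [avtr,wnhrr] add [kucbx] -> 10 lines: stmvk btmbu urfgv qldf kucbx irax jdqah zlyqt ene vjjaq
Hunk 2: at line 6 remove [jdqah,zlyqt,ene] add [mqhad,znmnc,kiawb] -> 10 lines: stmvk btmbu urfgv qldf kucbx irax mqhad znmnc kiawb vjjaq
Hunk 3: at line 4 remove [irax,mqhad,znmnc] add [gfxi] -> 8 lines: stmvk btmbu urfgv qldf kucbx gfxi kiawb vjjaq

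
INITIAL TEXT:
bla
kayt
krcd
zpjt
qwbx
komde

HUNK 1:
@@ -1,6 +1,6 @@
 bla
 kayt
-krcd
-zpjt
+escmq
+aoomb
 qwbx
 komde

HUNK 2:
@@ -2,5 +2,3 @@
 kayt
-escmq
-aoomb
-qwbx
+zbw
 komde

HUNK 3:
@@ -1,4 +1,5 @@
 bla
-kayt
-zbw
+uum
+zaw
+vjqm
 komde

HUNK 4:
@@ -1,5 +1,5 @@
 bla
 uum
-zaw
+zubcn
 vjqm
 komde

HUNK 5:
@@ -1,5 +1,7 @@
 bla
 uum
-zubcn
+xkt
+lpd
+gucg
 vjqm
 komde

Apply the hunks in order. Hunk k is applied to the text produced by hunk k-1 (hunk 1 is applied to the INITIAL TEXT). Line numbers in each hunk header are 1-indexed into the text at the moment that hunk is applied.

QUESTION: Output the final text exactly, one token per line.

Answer: bla
uum
xkt
lpd
gucg
vjqm
komde

Derivation:
Hunk 1: at line 1 remove [krcd,zpjt] add [escmq,aoomb] -> 6 lines: bla kayt escmq aoomb qwbx komde
Hunk 2: at line 2 remove [escmq,aoomb,qwbx] add [zbw] -> 4 lines: bla kayt zbw komde
Hunk 3: at line 1 remove [kayt,zbw] add [uum,zaw,vjqm] -> 5 lines: bla uum zaw vjqm komde
Hunk 4: at line 1 remove [zaw] add [zubcn] -> 5 lines: bla uum zubcn vjqm komde
Hunk 5: at line 1 remove [zubcn] add [xkt,lpd,gucg] -> 7 lines: bla uum xkt lpd gucg vjqm komde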